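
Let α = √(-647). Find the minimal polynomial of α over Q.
m_α(x) = x^2 + 647

α satisfies α^2 + 647 = 0, so x^2 + 647 annihilates α. Since d = -647 is squarefree and ≠ 1, it is not a perfect square in Q, so x^2 + 647 has no rational root and is therefore irreducible over Q (a degree-2 polynomial over a field is irreducible iff it has no root). Hence m_α(x) = x^2 + 647.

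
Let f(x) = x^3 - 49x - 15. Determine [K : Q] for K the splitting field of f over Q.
[K : Q] = 6

By the rational root test, any rational root of the monic integer polynomial f(x) = x^3 - 49x - 15 must be an integer dividing the constant term -15, i.e. one of ±{1, 3, 5, 15}. Evaluating: f(1) = -63, f(-1) = 33, f(3) = -135, f(-3) = 105, f(5) = -135, f(-5) = 105, f(15) = 2625, f(-15) = -2655; none is 0, so f has no rational root and is therefore irreducible over Q (a cubic with no linear factor over a field is irreducible). For an irreducible cubic, the Galois group is A_3 or S_3 according as the discriminant disc(f) = -4a^3 - 27b^2 = -4·(-49)^3 - 27·(-15)^2 = 464521 is or is not a square in Q. Here disc(f) = 464521 is not a perfect square in Q, so the Galois group of f over Q is not contained in A_3 and must be all of S_3. The splitting field has degree |S_3| = 6 over Q, so [K : Q] = 6.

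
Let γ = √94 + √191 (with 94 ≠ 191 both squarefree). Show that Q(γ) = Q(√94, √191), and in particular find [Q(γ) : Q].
[Q(γ) : Q] = 4 (equivalently, Q(γ) = Q(√94, √191))

Obviously Q(γ) ⊆ Q(√94, √191), and [Q(√94, √191):Q] = 4 (since 94, 191 are distinct squarefree integers > 1 with 17954 not a perfect square). To show equality we compute the minimal polynomial of γ. From γ = √94 + √191: γ^2 = 94 + 2√(17954) + 191 = 285 + 2√(17954), so γ^2 - 285 = 2√(17954); squaring, (γ^2 - 285)^2 = 4·17954, i.e. γ^4 - 570γ^2 + 81225 - 71816 = 0, i.e. γ^4 - 570γ^2 + 9409 = 0. So γ is a root of x^4 - 570x^2 + 9409. This polynomial is irreducible over Q: it has no rational root (each ±√94 ± √191 is irrational), and any factorization into two quadratics over Q would force √(17954) ∈ Q (pairing opposite roots) or √94, √191 ∈ Q (other pairings), all impossible. Hence [Q(γ):Q] = 4 = [Q(√94, √191):Q], so Q(γ) = Q(√94, √191).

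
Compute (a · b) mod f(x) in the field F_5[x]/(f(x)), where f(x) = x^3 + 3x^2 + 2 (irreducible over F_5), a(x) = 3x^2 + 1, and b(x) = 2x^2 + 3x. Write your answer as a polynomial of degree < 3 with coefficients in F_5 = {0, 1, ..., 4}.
a · b ≡ 4x^2 + x + 3 (mod f(x))

Multiply in F_5[x]: a(x)·b(x) = (3x^2 + 1)·(2x^2 + 3x) = x^4 + 4x^3 + 2x^2 + 3x. This has degree ≥ 3, so divide by f(x) over F_5: x^4 + 4x^3 + 2x^2 + 3x = (x + 1)·(x^3 + 3x^2 + 2) + (4x^2 + x + 3). Hence a·b ≡ 4x^2 + x + 3 (mod f). (F_5[x]/(f) is a field with 5^3 = 125 elements since f is irreducible of degree 3.)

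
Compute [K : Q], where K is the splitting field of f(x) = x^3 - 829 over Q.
[K : Q] = 6

The roots of x^3 - 829 are ∛829, ω∛829, ω^2∛829 where ω = e^(2πi/3) is a primitive cube root of unity, so K = Q(∛829, ω). Now [Q(∛829):Q] = 3 (since 829 is not a perfect cube, x^3 - 829 is irreducible) and [Q(ω):Q] = 2. Both 2 and 3 divide [K:Q], and [K:Q] ≤ 3·2 = 6, so [K:Q] = 6. (Equivalently: Q(∛829) ⊂ R but ω ∉ R, so [K : Q(∛829)] = 2.)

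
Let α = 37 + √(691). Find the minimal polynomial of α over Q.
m_α(x) = x^2 - 74x + 678

From α - 37 = √(691), squaring gives (α - 37)^2 = 691, i.e. α^2 - 74α + 1369 = 691, so α^2 - 74α + 678 = 0. The discriminant of x^2 - 74x + 678 is (-74)^2 - 4·(678) = 5476 - 2712 = 2764, and 4·(691) is not a perfect square in Q since 691 is squarefree and ≠ 1. Hence x^2 - 74x + 678 is irreducible over Q and is the minimal polynomial of α.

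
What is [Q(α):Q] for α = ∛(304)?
[Q(α):Q] = 3

The minimal polynomial of α is x^3 - 304, irreducible over Q since 304 is not a perfect cube (so x^3 - 304 has no rational root). Hence [Q(α):Q] = deg(m_α) = 3.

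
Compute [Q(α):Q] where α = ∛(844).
[Q(α):Q] = 3

The minimal polynomial of α is x^3 - 844, irreducible over Q since 844 is not a perfect cube (so x^3 - 844 has no rational root). Hence [Q(α):Q] = deg(m_α) = 3.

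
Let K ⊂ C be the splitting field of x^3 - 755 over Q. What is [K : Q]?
[K : Q] = 6

The roots of x^3 - 755 are ∛755, ω∛755, ω^2∛755 where ω = e^(2πi/3) is a primitive cube root of unity, so K = Q(∛755, ω). Now [Q(∛755):Q] = 3 (since 755 is not a perfect cube, x^3 - 755 is irreducible) and [Q(ω):Q] = 2. Both 2 and 3 divide [K:Q], and [K:Q] ≤ 3·2 = 6, so [K:Q] = 6. (Equivalently: Q(∛755) ⊂ R but ω ∉ R, so [K : Q(∛755)] = 2.)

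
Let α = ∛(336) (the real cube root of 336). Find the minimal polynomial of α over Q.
m_α(x) = x^3 - 336

α satisfies α^3 = 336, so x^3 - 336 annihilates α. By the rational root test, a rational root p/q (in lowest terms) of x^3 - 336 would satisfy p^3 = 336 q^3, forcing q = 1 and p^3 = 336; but 336 is not a perfect cube, contradiction. A monic cubic over Q with no rational root is irreducible (any nontrivial factorization would include a linear factor). Hence x^3 - 336 is the minimal polynomial of α, and in particular [Q(α):Q] = 3.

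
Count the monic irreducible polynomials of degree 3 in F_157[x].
There are 1289912 monic irreducible polynomials of degree 3 over F_157

Each element of F_{157^3} that lies in no proper subfield is a root of exactly one monic irreducible of degree 3 over F_157, and each such polynomial has 3 distinct roots in F_{157^3}. By Möbius inversion the count is N_157(3) = (1/3) Σ_{d|3} μ(3/d) · 157^d = (1/3)(μ(3)·157^1 + μ(1)·157^3) = 3869736/3 = 1289912.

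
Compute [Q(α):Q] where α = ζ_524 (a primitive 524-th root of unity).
[Q(α):Q] = 260

The minimal polynomial of ζ_524 over Q is the 524-th cyclotomic polynomial Φ_524(x), which is irreducible over Q and has degree φ(524) = 260. Hence [Q(α):Q] = φ(524) = 260.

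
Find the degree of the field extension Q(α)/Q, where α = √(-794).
[Q(α):Q] = 2

[Q(α):Q] equals the degree of the minimal polynomial of α. Here α^2 = -794 and x^2 + 794 is irreducible (d = -794 is squarefree, ≠ 1, hence not a square), so deg(m_α) = 2. Thus [Q(α):Q] = 2.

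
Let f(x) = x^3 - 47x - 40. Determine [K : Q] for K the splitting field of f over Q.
[K : Q] = 6

By the rational root test, any rational root of the monic integer polynomial f(x) = x^3 - 47x - 40 must be an integer dividing the constant term -40, i.e. one of ±{1, 2, 4, 5, 8, 10, 20, 40}. Evaluating: f(1) = -86, f(-1) = 6, f(2) = -126, f(-2) = 46, f(4) = -164, f(-4) = 84, f(5) = -150, f(-5) = 70, f(8) = 96, f(-8) = -176, f(10) = 490, f(-10) = -570, f(20) = 7020, f(-20) = -7100, f(40) = 62080, f(-40) = -62160; none is 0, so f has no rational root and is therefore irreducible over Q (a cubic with no linear factor over a field is irreducible). For an irreducible cubic, the Galois group is A_3 or S_3 according as the discriminant disc(f) = -4a^3 - 27b^2 = -4·(-47)^3 - 27·(-40)^2 = 372092 is or is not a square in Q. Here disc(f) = 372092 is not a perfect square in Q, so the Galois group of f over Q is not contained in A_3 and must be all of S_3. The splitting field has degree |S_3| = 6 over Q, so [K : Q] = 6.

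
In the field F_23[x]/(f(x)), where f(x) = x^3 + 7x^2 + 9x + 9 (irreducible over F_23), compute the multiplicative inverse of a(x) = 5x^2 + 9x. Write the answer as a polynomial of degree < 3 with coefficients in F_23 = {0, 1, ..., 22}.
a(x)^(-1) ≡ 16x^2 + 6x + 16 (mod f(x))

Since f is irreducible over F_23, F_23[x]/(f) is a field and a(x) ≠ 0 has an inverse. Apply the extended Euclidean algorithm to f(x) and a(x) in F_23[x]: f(x) = (14x + 13)·a(x) + (7x + 9);  a(x) = (4x + 6)·(7x + 9) + (15). The last nonzero remainder is the constant 15 = gcd(f, a) in F_23. Back-substituting through the division chain expresses 15 = s(x)·a(x) + t(x)·f(x) with s(x) ≡ 10x^2 + 21x + 10 (mod f), so (10x^2 + 21x + 10)·a(x) ≡ 15 (mod f). Multiplying by 15^(-1) ≡ 20 in F_23 gives a(x)^(-1) ≡ 20·(10x^2 + 21x + 10) ≡ 16x^2 + 6x + 16 (mod f). Check: (5x^2 + 9x)·(16x^2 + 6x + 16) = 11x^4 + 13x^3 + 19x^2 + 6x ≡ 1 (mod x^3 + 7x^2 + 9x + 9).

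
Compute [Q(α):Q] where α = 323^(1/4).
[Q(α):Q] = 4

α is a root of x^4 - 323. By Eisenstein's criterion at the prime p = 17 (which divides the constant term 323 but p^2 = 289 does not, since 323 is squarefree), x^4 - 323 is irreducible over Q. Hence [Q(α):Q] = 4.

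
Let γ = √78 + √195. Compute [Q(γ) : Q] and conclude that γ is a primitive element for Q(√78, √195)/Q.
[Q(γ) : Q] = 4 (equivalently, Q(γ) = Q(√78, √195))

Obviously Q(γ) ⊆ Q(√78, √195), and [Q(√78, √195):Q] = 4 (since 78, 195 are distinct squarefree integers > 1 with 15210 not a perfect square). To show equality we compute the minimal polynomial of γ. From γ = √78 + √195: γ^2 = 78 + 2√(15210) + 195 = 273 + 2√(15210), so γ^2 - 273 = 2√(15210); squaring, (γ^2 - 273)^2 = 4·15210, i.e. γ^4 - 546γ^2 + 74529 - 60840 = 0, i.e. γ^4 - 546γ^2 + 13689 = 0. So γ is a root of x^4 - 546x^2 + 13689. This polynomial is irreducible over Q: it has no rational root (each ±√78 ± √195 is irrational), and any factorization into two quadratics over Q would force √(15210) ∈ Q (pairing opposite roots) or √78, √195 ∈ Q (other pairings), all impossible. Hence [Q(γ):Q] = 4 = [Q(√78, √195):Q], so Q(γ) = Q(√78, √195).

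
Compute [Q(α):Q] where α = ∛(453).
[Q(α):Q] = 3

The minimal polynomial of α is x^3 - 453, irreducible over Q since 453 is not a perfect cube (so x^3 - 453 has no rational root). Hence [Q(α):Q] = deg(m_α) = 3.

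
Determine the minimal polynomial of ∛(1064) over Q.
m_α(x) = x^3 - 1064

α satisfies α^3 = 1064, so x^3 - 1064 annihilates α. By the rational root test, a rational root p/q (in lowest terms) of x^3 - 1064 would satisfy p^3 = 1064 q^3, forcing q = 1 and p^3 = 1064; but 1064 is not a perfect cube, contradiction. A monic cubic over Q with no rational root is irreducible (any nontrivial factorization would include a linear factor). Hence x^3 - 1064 is the minimal polynomial of α, and in particular [Q(α):Q] = 3.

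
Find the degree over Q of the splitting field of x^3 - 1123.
[K : Q] = 6

The roots of x^3 - 1123 are ∛1123, ω∛1123, ω^2∛1123 where ω = e^(2πi/3) is a primitive cube root of unity, so K = Q(∛1123, ω). Now [Q(∛1123):Q] = 3 (since 1123 is not a perfect cube, x^3 - 1123 is irreducible) and [Q(ω):Q] = 2. Both 2 and 3 divide [K:Q], and [K:Q] ≤ 3·2 = 6, so [K:Q] = 6. (Equivalently: Q(∛1123) ⊂ R but ω ∉ R, so [K : Q(∛1123)] = 2.)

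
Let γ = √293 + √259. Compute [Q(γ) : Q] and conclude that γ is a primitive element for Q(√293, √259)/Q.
[Q(γ) : Q] = 4 (equivalently, Q(γ) = Q(√293, √259))

Obviously Q(γ) ⊆ Q(√293, √259), and [Q(√293, √259):Q] = 4 (since 293, 259 are distinct squarefree integers > 1 with 75887 not a perfect square). To show equality we compute the minimal polynomial of γ. From γ = √293 + √259: γ^2 = 293 + 2√(75887) + 259 = 552 + 2√(75887), so γ^2 - 552 = 2√(75887); squaring, (γ^2 - 552)^2 = 4·75887, i.e. γ^4 - 1104γ^2 + 304704 - 303548 = 0, i.e. γ^4 - 1104γ^2 + 1156 = 0. So γ is a root of x^4 - 1104x^2 + 1156. This polynomial is irreducible over Q: it has no rational root (each ±√293 ± √259 is irrational), and any factorization into two quadratics over Q would force √(75887) ∈ Q (pairing opposite roots) or √293, √259 ∈ Q (other pairings), all impossible. Hence [Q(γ):Q] = 4 = [Q(√293, √259):Q], so Q(γ) = Q(√293, √259).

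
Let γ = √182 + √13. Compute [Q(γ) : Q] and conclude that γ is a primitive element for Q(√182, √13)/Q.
[Q(γ) : Q] = 4 (equivalently, Q(γ) = Q(√182, √13))

Obviously Q(γ) ⊆ Q(√182, √13), and [Q(√182, √13):Q] = 4 (since 182, 13 are distinct squarefree integers > 1 with 2366 not a perfect square). To show equality we compute the minimal polynomial of γ. From γ = √182 + √13: γ^2 = 182 + 2√(2366) + 13 = 195 + 2√(2366), so γ^2 - 195 = 2√(2366); squaring, (γ^2 - 195)^2 = 4·2366, i.e. γ^4 - 390γ^2 + 38025 - 9464 = 0, i.e. γ^4 - 390γ^2 + 28561 = 0. So γ is a root of x^4 - 390x^2 + 28561. This polynomial is irreducible over Q: it has no rational root (each ±√182 ± √13 is irrational), and any factorization into two quadratics over Q would force √(2366) ∈ Q (pairing opposite roots) or √182, √13 ∈ Q (other pairings), all impossible. Hence [Q(γ):Q] = 4 = [Q(√182, √13):Q], so Q(γ) = Q(√182, √13).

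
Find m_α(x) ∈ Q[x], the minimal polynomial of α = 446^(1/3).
m_α(x) = x^3 - 446

α satisfies α^3 = 446, so x^3 - 446 annihilates α. By the rational root test, a rational root p/q (in lowest terms) of x^3 - 446 would satisfy p^3 = 446 q^3, forcing q = 1 and p^3 = 446; but 446 is not a perfect cube, contradiction. A monic cubic over Q with no rational root is irreducible (any nontrivial factorization would include a linear factor). Hence x^3 - 446 is the minimal polynomial of α, and in particular [Q(α):Q] = 3.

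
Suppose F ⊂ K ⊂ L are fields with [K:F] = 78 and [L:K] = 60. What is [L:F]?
[L:F] = 4680

The tower law says that for any tower of field extensions F ⊂ K ⊂ L with finite degrees, [L:F] = [L:K] · [K:F]. Here this gives [L:F] = 60 · 78 = 4680.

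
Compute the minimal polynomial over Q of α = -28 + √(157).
m_α(x) = x^2 + 56x + 627

From α + 28 = √(157), squaring gives (α + 28)^2 = 157, i.e. α^2 + 56α + 784 = 157, so α^2 + 56α + 627 = 0. The discriminant of x^2 + 56x + 627 is (56)^2 - 4·(627) = 3136 - 2508 = 628, and 4·(157) is not a perfect square in Q since 157 is squarefree and ≠ 1. Hence x^2 + 56x + 627 is irreducible over Q and is the minimal polynomial of α.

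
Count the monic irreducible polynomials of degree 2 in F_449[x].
There are 100576 monic irreducible polynomials of degree 2 over F_449

Each element of F_{449^2} that lies in no proper subfield is a root of exactly one monic irreducible of degree 2 over F_449, and each such polynomial has 2 distinct roots in F_{449^2}. By Möbius inversion the count is N_449(2) = (1/2) Σ_{d|2} μ(2/d) · 449^d = (1/2)(μ(2)·449^1 + μ(1)·449^2) = 201152/2 = 100576.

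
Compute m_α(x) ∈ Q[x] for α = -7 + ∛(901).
m_α(x) = x^3 + 21x^2 + 147x - 558

Set β = α + 7 = ∛(901), so β^3 = 901. Then (α + 7)^3 - 901 = 0, i.e. α is a root of g(x) = (x + 7)^3 - 901 = x^3 + 21x^2 + 147x - 558. Since g(x) = h(x + 7) where h(x) = x^3 - 901, and h is irreducible over Q (because 901 is not a perfect cube, so h has no rational root, and a monic cubic with no rational root is irreducible), g is also irreducible (irreducibility is preserved under the substitution x → x + 7). Hence m_α(x) = x^3 + 21x^2 + 147x - 558.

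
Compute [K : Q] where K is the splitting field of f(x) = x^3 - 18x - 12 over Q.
[K : Q] = 6

By the rational root test, any rational root of the monic integer polynomial f(x) = x^3 - 18x - 12 must be an integer dividing the constant term -12, i.e. one of ±{1, 2, 3, 4, 6, 12}. Evaluating: f(1) = -29, f(-1) = 5, f(2) = -40, f(-2) = 16, f(3) = -39, f(-3) = 15, f(4) = -20, f(-4) = -4, f(6) = 96, f(-6) = -120, f(12) = 1500, f(-12) = -1524; none is 0, so f has no rational root and is therefore irreducible over Q (a cubic with no linear factor over a field is irreducible). For an irreducible cubic, the Galois group is A_3 or S_3 according as the discriminant disc(f) = -4a^3 - 27b^2 = -4·(-18)^3 - 27·(-12)^2 = 19440 is or is not a square in Q. Here disc(f) = 19440 is not a perfect square in Q, so the Galois group of f over Q is not contained in A_3 and must be all of S_3. The splitting field has degree |S_3| = 6 over Q, so [K : Q] = 6.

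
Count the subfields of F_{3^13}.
F_{3^13} has 2 subfields

The subfields of F_{p^n} are exactly the fields F_{p^d} for d | n (each is the fixed field of the unique index-d subgroup of Gal(F_{p^n}/F_p) ≅ Z/nZ). The divisors of n = 13 are {1, 13}, giving 2 subfields: F_{3^1}, F_{3^13}.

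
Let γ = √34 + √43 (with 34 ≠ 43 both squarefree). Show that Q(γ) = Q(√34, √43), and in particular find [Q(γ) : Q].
[Q(γ) : Q] = 4 (equivalently, Q(γ) = Q(√34, √43))

Obviously Q(γ) ⊆ Q(√34, √43), and [Q(√34, √43):Q] = 4 (since 34, 43 are distinct squarefree integers > 1 with 1462 not a perfect square). To show equality we compute the minimal polynomial of γ. From γ = √34 + √43: γ^2 = 34 + 2√(1462) + 43 = 77 + 2√(1462), so γ^2 - 77 = 2√(1462); squaring, (γ^2 - 77)^2 = 4·1462, i.e. γ^4 - 154γ^2 + 5929 - 5848 = 0, i.e. γ^4 - 154γ^2 + 81 = 0. So γ is a root of x^4 - 154x^2 + 81. This polynomial is irreducible over Q: it has no rational root (each ±√34 ± √43 is irrational), and any factorization into two quadratics over Q would force √(1462) ∈ Q (pairing opposite roots) or √34, √43 ∈ Q (other pairings), all impossible. Hence [Q(γ):Q] = 4 = [Q(√34, √43):Q], so Q(γ) = Q(√34, √43).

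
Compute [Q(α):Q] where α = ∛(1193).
[Q(α):Q] = 3

The minimal polynomial of α is x^3 - 1193, irreducible over Q since 1193 is not a perfect cube (so x^3 - 1193 has no rational root). Hence [Q(α):Q] = deg(m_α) = 3.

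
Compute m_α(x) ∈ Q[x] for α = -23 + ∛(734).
m_α(x) = x^3 + 69x^2 + 1587x + 11433

Set β = α + 23 = ∛(734), so β^3 = 734. Then (α + 23)^3 - 734 = 0, i.e. α is a root of g(x) = (x + 23)^3 - 734 = x^3 + 69x^2 + 1587x + 11433. Since g(x) = h(x + 23) where h(x) = x^3 - 734, and h is irreducible over Q (because 734 is not a perfect cube, so h has no rational root, and a monic cubic with no rational root is irreducible), g is also irreducible (irreducibility is preserved under the substitution x → x + 23). Hence m_α(x) = x^3 + 69x^2 + 1587x + 11433.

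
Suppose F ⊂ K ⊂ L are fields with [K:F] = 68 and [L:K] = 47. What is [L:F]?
[L:F] = 3196

The tower law says that for any tower of field extensions F ⊂ K ⊂ L with finite degrees, [L:F] = [L:K] · [K:F]. Here this gives [L:F] = 47 · 68 = 3196.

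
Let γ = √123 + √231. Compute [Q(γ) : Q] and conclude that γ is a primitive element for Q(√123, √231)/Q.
[Q(γ) : Q] = 4 (equivalently, Q(γ) = Q(√123, √231))

Obviously Q(γ) ⊆ Q(√123, √231), and [Q(√123, √231):Q] = 4 (since 123, 231 are distinct squarefree integers > 1 with 28413 not a perfect square). To show equality we compute the minimal polynomial of γ. From γ = √123 + √231: γ^2 = 123 + 2√(28413) + 231 = 354 + 2√(28413), so γ^2 - 354 = 2√(28413); squaring, (γ^2 - 354)^2 = 4·28413, i.e. γ^4 - 708γ^2 + 125316 - 113652 = 0, i.e. γ^4 - 708γ^2 + 11664 = 0. So γ is a root of x^4 - 708x^2 + 11664. This polynomial is irreducible over Q: it has no rational root (each ±√123 ± √231 is irrational), and any factorization into two quadratics over Q would force √(28413) ∈ Q (pairing opposite roots) or √123, √231 ∈ Q (other pairings), all impossible. Hence [Q(γ):Q] = 4 = [Q(√123, √231):Q], so Q(γ) = Q(√123, √231).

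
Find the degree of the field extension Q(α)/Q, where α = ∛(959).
[Q(α):Q] = 3

The minimal polynomial of α is x^3 - 959, irreducible over Q since 959 is not a perfect cube (so x^3 - 959 has no rational root). Hence [Q(α):Q] = deg(m_α) = 3.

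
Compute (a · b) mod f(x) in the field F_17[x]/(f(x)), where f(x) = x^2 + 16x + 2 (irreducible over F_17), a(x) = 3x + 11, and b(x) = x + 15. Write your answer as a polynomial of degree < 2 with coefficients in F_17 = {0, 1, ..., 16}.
a · b ≡ 8x + 6 (mod f(x))

Multiply in F_17[x]: a(x)·b(x) = (3x + 11)·(x + 15) = 3x^2 + 5x + 12. This has degree ≥ 2, so divide by f(x) over F_17: 3x^2 + 5x + 12 = (3)·(x^2 + 16x + 2) + (8x + 6). Hence a·b ≡ 8x + 6 (mod f). (F_17[x]/(f) is a field with 17^2 = 289 elements since f is irreducible of degree 2.)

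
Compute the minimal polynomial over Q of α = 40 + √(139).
m_α(x) = x^2 - 80x + 1461

From α - 40 = √(139), squaring gives (α - 40)^2 = 139, i.e. α^2 - 80α + 1600 = 139, so α^2 - 80α + 1461 = 0. The discriminant of x^2 - 80x + 1461 is (-80)^2 - 4·(1461) = 6400 - 5844 = 556, and 4·(139) is not a perfect square in Q since 139 is squarefree and ≠ 1. Hence x^2 - 80x + 1461 is irreducible over Q and is the minimal polynomial of α.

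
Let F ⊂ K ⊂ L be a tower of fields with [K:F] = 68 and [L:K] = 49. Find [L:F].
[L:F] = 3332

The tower law says that for any tower of field extensions F ⊂ K ⊂ L with finite degrees, [L:F] = [L:K] · [K:F]. Here this gives [L:F] = 49 · 68 = 3332.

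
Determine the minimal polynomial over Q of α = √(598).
m_α(x) = x^2 - 598

α satisfies α^2 - 598 = 0, so x^2 - 598 annihilates α. Since d = 598 is squarefree and ≠ 1, it is not a perfect square in Q, so x^2 - 598 has no rational root and is therefore irreducible over Q (a degree-2 polynomial over a field is irreducible iff it has no root). Hence m_α(x) = x^2 - 598.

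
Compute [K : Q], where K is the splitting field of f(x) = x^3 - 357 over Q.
[K : Q] = 6

The roots of x^3 - 357 are ∛357, ω∛357, ω^2∛357 where ω = e^(2πi/3) is a primitive cube root of unity, so K = Q(∛357, ω). Now [Q(∛357):Q] = 3 (since 357 is not a perfect cube, x^3 - 357 is irreducible) and [Q(ω):Q] = 2. Both 2 and 3 divide [K:Q], and [K:Q] ≤ 3·2 = 6, so [K:Q] = 6. (Equivalently: Q(∛357) ⊂ R but ω ∉ R, so [K : Q(∛357)] = 2.)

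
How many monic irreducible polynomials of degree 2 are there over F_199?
There are 19701 monic irreducible polynomials of degree 2 over F_199

Each element of F_{199^2} that lies in no proper subfield is a root of exactly one monic irreducible of degree 2 over F_199, and each such polynomial has 2 distinct roots in F_{199^2}. By Möbius inversion the count is N_199(2) = (1/2) Σ_{d|2} μ(2/d) · 199^d = (1/2)(μ(2)·199^1 + μ(1)·199^2) = 39402/2 = 19701.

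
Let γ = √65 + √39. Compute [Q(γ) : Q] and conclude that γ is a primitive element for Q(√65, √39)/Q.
[Q(γ) : Q] = 4 (equivalently, Q(γ) = Q(√65, √39))

Obviously Q(γ) ⊆ Q(√65, √39), and [Q(√65, √39):Q] = 4 (since 65, 39 are distinct squarefree integers > 1 with 2535 not a perfect square). To show equality we compute the minimal polynomial of γ. From γ = √65 + √39: γ^2 = 65 + 2√(2535) + 39 = 104 + 2√(2535), so γ^2 - 104 = 2√(2535); squaring, (γ^2 - 104)^2 = 4·2535, i.e. γ^4 - 208γ^2 + 10816 - 10140 = 0, i.e. γ^4 - 208γ^2 + 676 = 0. So γ is a root of x^4 - 208x^2 + 676. This polynomial is irreducible over Q: it has no rational root (each ±√65 ± √39 is irrational), and any factorization into two quadratics over Q would force √(2535) ∈ Q (pairing opposite roots) or √65, √39 ∈ Q (other pairings), all impossible. Hence [Q(γ):Q] = 4 = [Q(√65, √39):Q], so Q(γ) = Q(√65, √39).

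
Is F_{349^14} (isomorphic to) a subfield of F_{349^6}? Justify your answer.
No: F_{349^14} is not a subfield of F_{349^6}

F_{p^m} embeds in F_{p^n} iff m | n. Here 14 ∤ 6 (since 6 = 0·14 + 6 with remainder 6 ≠ 0), so F_{349^14} is not a subfield of F_{349^6}. Equivalently: if it were, the tower law would give 14 = [F_{349^14}:F_349] dividing [F_{349^6}:F_349] = 6, contradiction.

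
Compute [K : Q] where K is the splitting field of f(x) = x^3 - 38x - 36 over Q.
[K : Q] = 6

By the rational root test, any rational root of the monic integer polynomial f(x) = x^3 - 38x - 36 must be an integer dividing the constant term -36, i.e. one of ±{1, 2, 3, 4, 6, 9, 12, 18, 36}. Evaluating: f(1) = -73, f(-1) = 1, f(2) = -104, f(-2) = 32, f(3) = -123, f(-3) = 51, f(4) = -124, f(-4) = 52, f(6) = -48, f(-6) = -24, f(9) = 351, f(-9) = -423, f(12) = 1236, f(-12) = -1308, f(18) = 5112, f(-18) = -5184, f(36) = 45252, f(-36) = -45324; none is 0, so f has no rational root and is therefore irreducible over Q (a cubic with no linear factor over a field is irreducible). For an irreducible cubic, the Galois group is A_3 or S_3 according as the discriminant disc(f) = -4a^3 - 27b^2 = -4·(-38)^3 - 27·(-36)^2 = 184496 is or is not a square in Q. Here disc(f) = 184496 is not a perfect square in Q, so the Galois group of f over Q is not contained in A_3 and must be all of S_3. The splitting field has degree |S_3| = 6 over Q, so [K : Q] = 6.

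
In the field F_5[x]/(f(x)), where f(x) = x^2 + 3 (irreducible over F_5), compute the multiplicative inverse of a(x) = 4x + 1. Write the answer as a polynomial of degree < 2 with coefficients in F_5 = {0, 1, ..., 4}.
a(x)^(-1) ≡ 4x + 4 (mod f(x))

Since f is irreducible over F_5, F_5[x]/(f) is a field and a(x) ≠ 0 has an inverse. Apply the extended Euclidean algorithm to f(x) and a(x) in F_5[x]: f(x) = (4x + 4)·a(x) + (4). The last nonzero remainder is the constant 4 = gcd(f, a) in F_5. Back-substituting through the division chain expresses 4 = s(x)·a(x) + t(x)·f(x) with s(x) ≡ x + 1 (mod f), so (x + 1)·a(x) ≡ 4 (mod f). Multiplying by 4^(-1) ≡ 4 in F_5 gives a(x)^(-1) ≡ 4·(x + 1) ≡ 4x + 4 (mod f). Check: (4x + 1)·(4x + 4) = x^2 + 4 ≡ 1 (mod x^2 + 3).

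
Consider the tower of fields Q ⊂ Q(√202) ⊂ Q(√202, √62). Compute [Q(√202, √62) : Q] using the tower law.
[Q(√202, √62) : Q] = 4

[Q(√202):Q] = 2 (min poly x^2 - 202, irreducible since 202 is squarefree > 1). For the top step, suppose √62 ∈ Q(√202), say √62 = c + d√202 with c, d ∈ Q. Squaring: 62 = c^2 + 202d^2 + 2cd√202. Since √202 ∉ Q this forces 2cd = 0. If d = 0 then √62 = c ∈ Q, contradicting 62 squarefree > 1. If c = 0 then 62 = 202d^2, so 202·62 = (202d)^2 is a perfect square in Q — but 202·62 = 12524 is not a perfect square (since 202 and 62 are distinct squarefree integers). Contradiction. Hence √62 ∉ Q(√202), so x^2 - 62 stays irreducible over Q(√202) and [Q(√202, √62) : Q(√202)] = 2. By the tower law, [Q(√202, √62) : Q] = 2 · 2 = 4.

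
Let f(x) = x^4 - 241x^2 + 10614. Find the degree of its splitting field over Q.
[K : Q] = 4

Solving the quadratic in x^2: x^2 = (241 ± √(241^2 - 4·10614))/2 = (241 ± √15625)/2 = (241 ± 125)/2, giving x^2 = 58 or x^2 = 183. So f(x) = (x^2 - 58)(x^2 - 183) and the roots of f are ±√58, ±√183. Hence the splitting field is K = Q(√58, √183). Since 58 and 183 are distinct squarefree integers > 1, their product 10614 is not a perfect square, so √183 ∉ Q(√58). By the tower law [K:Q] = [Q(√58,√183):Q(√58)] · [Q(√58):Q] = 2 · 2 = 4.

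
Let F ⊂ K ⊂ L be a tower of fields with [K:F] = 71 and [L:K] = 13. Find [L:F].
[L:F] = 923

The tower law says that for any tower of field extensions F ⊂ K ⊂ L with finite degrees, [L:F] = [L:K] · [K:F]. Here this gives [L:F] = 13 · 71 = 923.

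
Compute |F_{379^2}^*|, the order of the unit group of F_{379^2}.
|F_{379^2}^*| = 143640

F_{379^2} has 379^2 = 143641 elements; its multiplicative group consists of all nonzero elements, so |F_{379^2}^*| = 143641 - 1 = 143640. (It is cyclic since any finite subgroup of the multiplicative group of a field is cyclic.)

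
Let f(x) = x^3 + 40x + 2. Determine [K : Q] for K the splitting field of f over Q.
[K : Q] = 6

By the rational root test, any rational root of the monic integer polynomial f(x) = x^3 + 40x + 2 must be an integer dividing the constant term 2, i.e. one of ±{1, 2}. Evaluating: f(1) = 43, f(-1) = -39, f(2) = 90, f(-2) = -86; none is 0, so f has no rational root and is therefore irreducible over Q (a cubic with no linear factor over a field is irreducible). For an irreducible cubic, the Galois group is A_3 or S_3 according as the discriminant disc(f) = -4a^3 - 27b^2 = -4·(40)^3 - 27·(2)^2 = -256108 is or is not a square in Q. Here disc(f) = -256108 is not a perfect square in Q, so the Galois group of f over Q is not contained in A_3 and must be all of S_3. The splitting field has degree |S_3| = 6 over Q, so [K : Q] = 6.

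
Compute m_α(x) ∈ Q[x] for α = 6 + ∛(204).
m_α(x) = x^3 - 18x^2 + 108x - 420

Set β = α - 6 = ∛(204), so β^3 = 204. Then (α - 6)^3 - 204 = 0, i.e. α is a root of g(x) = (x - 6)^3 - 204 = x^3 - 18x^2 + 108x - 420. Since g(x) = h(x - 6) where h(x) = x^3 - 204, and h is irreducible over Q (because 204 is not a perfect cube, so h has no rational root, and a monic cubic with no rational root is irreducible), g is also irreducible (irreducibility is preserved under the substitution x → x - 6). Hence m_α(x) = x^3 - 18x^2 + 108x - 420.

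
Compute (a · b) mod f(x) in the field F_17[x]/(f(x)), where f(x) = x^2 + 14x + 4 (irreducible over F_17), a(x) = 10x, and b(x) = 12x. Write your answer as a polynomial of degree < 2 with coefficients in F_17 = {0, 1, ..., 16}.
a · b ≡ 3x + 13 (mod f(x))

Multiply in F_17[x]: a(x)·b(x) = (10x)·(12x) = x^2. This has degree ≥ 2, so divide by f(x) over F_17: x^2 = (1)·(x^2 + 14x + 4) + (3x + 13). Hence a·b ≡ 3x + 13 (mod f). (F_17[x]/(f) is a field with 17^2 = 289 elements since f is irreducible of degree 2.)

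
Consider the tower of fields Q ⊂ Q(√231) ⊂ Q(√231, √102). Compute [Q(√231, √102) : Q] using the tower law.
[Q(√231, √102) : Q] = 4

[Q(√231):Q] = 2 (min poly x^2 - 231, irreducible since 231 is squarefree > 1). For the top step, suppose √102 ∈ Q(√231), say √102 = c + d√231 with c, d ∈ Q. Squaring: 102 = c^2 + 231d^2 + 2cd√231. Since √231 ∉ Q this forces 2cd = 0. If d = 0 then √102 = c ∈ Q, contradicting 102 squarefree > 1. If c = 0 then 102 = 231d^2, so 231·102 = (231d)^2 is a perfect square in Q — but 231·102 = 23562 is not a perfect square (since 231 and 102 are distinct squarefree integers). Contradiction. Hence √102 ∉ Q(√231), so x^2 - 102 stays irreducible over Q(√231) and [Q(√231, √102) : Q(√231)] = 2. By the tower law, [Q(√231, √102) : Q] = 2 · 2 = 4.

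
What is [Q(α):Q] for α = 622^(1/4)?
[Q(α):Q] = 4

α is a root of x^4 - 622. By Eisenstein's criterion at the prime p = 2 (which divides the constant term 622 but p^2 = 4 does not, since 622 is squarefree), x^4 - 622 is irreducible over Q. Hence [Q(α):Q] = 4.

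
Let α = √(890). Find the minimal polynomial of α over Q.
m_α(x) = x^2 - 890

α satisfies α^2 - 890 = 0, so x^2 - 890 annihilates α. Since d = 890 is squarefree and ≠ 1, it is not a perfect square in Q, so x^2 - 890 has no rational root and is therefore irreducible over Q (a degree-2 polynomial over a field is irreducible iff it has no root). Hence m_α(x) = x^2 - 890.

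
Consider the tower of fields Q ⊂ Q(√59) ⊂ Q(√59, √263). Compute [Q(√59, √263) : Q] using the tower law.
[Q(√59, √263) : Q] = 4

[Q(√59):Q] = 2 (min poly x^2 - 59, irreducible since 59 is squarefree > 1). For the top step, suppose √263 ∈ Q(√59), say √263 = c + d√59 with c, d ∈ Q. Squaring: 263 = c^2 + 59d^2 + 2cd√59. Since √59 ∉ Q this forces 2cd = 0. If d = 0 then √263 = c ∈ Q, contradicting 263 squarefree > 1. If c = 0 then 263 = 59d^2, so 59·263 = (59d)^2 is a perfect square in Q — but 59·263 = 15517 is not a perfect square (since 59 and 263 are distinct squarefree integers). Contradiction. Hence √263 ∉ Q(√59), so x^2 - 263 stays irreducible over Q(√59) and [Q(√59, √263) : Q(√59)] = 2. By the tower law, [Q(√59, √263) : Q] = 2 · 2 = 4.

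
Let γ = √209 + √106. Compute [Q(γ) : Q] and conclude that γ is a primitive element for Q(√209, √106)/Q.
[Q(γ) : Q] = 4 (equivalently, Q(γ) = Q(√209, √106))

Obviously Q(γ) ⊆ Q(√209, √106), and [Q(√209, √106):Q] = 4 (since 209, 106 are distinct squarefree integers > 1 with 22154 not a perfect square). To show equality we compute the minimal polynomial of γ. From γ = √209 + √106: γ^2 = 209 + 2√(22154) + 106 = 315 + 2√(22154), so γ^2 - 315 = 2√(22154); squaring, (γ^2 - 315)^2 = 4·22154, i.e. γ^4 - 630γ^2 + 99225 - 88616 = 0, i.e. γ^4 - 630γ^2 + 10609 = 0. So γ is a root of x^4 - 630x^2 + 10609. This polynomial is irreducible over Q: it has no rational root (each ±√209 ± √106 is irrational), and any factorization into two quadratics over Q would force √(22154) ∈ Q (pairing opposite roots) or √209, √106 ∈ Q (other pairings), all impossible. Hence [Q(γ):Q] = 4 = [Q(√209, √106):Q], so Q(γ) = Q(√209, √106).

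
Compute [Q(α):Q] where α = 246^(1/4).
[Q(α):Q] = 4

α is a root of x^4 - 246. By Eisenstein's criterion at the prime p = 2 (which divides the constant term 246 but p^2 = 4 does not, since 246 is squarefree), x^4 - 246 is irreducible over Q. Hence [Q(α):Q] = 4.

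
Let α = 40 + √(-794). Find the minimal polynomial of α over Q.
m_α(x) = x^2 - 80x + 2394

From α - 40 = √(-794), squaring gives (α - 40)^2 = -794, i.e. α^2 - 80α + 1600 = -794, so α^2 - 80α + 2394 = 0. The discriminant of x^2 - 80x + 2394 is (-80)^2 - 4·(2394) = 6400 - 9576 = -3176, and 4·(-794) is not a perfect square in Q since -794 is squarefree and ≠ 1. Hence x^2 - 80x + 2394 is irreducible over Q and is the minimal polynomial of α.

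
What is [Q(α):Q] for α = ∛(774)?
[Q(α):Q] = 3

The minimal polynomial of α is x^3 - 774, irreducible over Q since 774 is not a perfect cube (so x^3 - 774 has no rational root). Hence [Q(α):Q] = deg(m_α) = 3.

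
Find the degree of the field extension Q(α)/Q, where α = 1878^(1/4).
[Q(α):Q] = 4

α is a root of x^4 - 1878. By Eisenstein's criterion at the prime p = 2 (which divides the constant term 1878 but p^2 = 4 does not, since 1878 is squarefree), x^4 - 1878 is irreducible over Q. Hence [Q(α):Q] = 4.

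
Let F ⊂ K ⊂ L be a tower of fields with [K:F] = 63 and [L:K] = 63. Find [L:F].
[L:F] = 3969

The tower law says that for any tower of field extensions F ⊂ K ⊂ L with finite degrees, [L:F] = [L:K] · [K:F]. Here this gives [L:F] = 63 · 63 = 3969.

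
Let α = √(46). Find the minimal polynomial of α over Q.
m_α(x) = x^2 - 46

α satisfies α^2 - 46 = 0, so x^2 - 46 annihilates α. Since d = 46 is squarefree and ≠ 1, it is not a perfect square in Q, so x^2 - 46 has no rational root and is therefore irreducible over Q (a degree-2 polynomial over a field is irreducible iff it has no root). Hence m_α(x) = x^2 - 46.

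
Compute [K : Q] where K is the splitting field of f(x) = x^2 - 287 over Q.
[K : Q] = 2

f(x) = x^2 - 287 factors as (x - √287)(x + √287). The splitting field is K = Q(√287). Since 287 is squarefree and > 1, it is not a perfect square, so x^2 - 287 is irreducible over Q and [Q(√287) : Q] = 2. Hence [K : Q] = 2.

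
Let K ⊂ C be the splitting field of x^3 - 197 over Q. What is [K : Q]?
[K : Q] = 6

The roots of x^3 - 197 are ∛197, ω∛197, ω^2∛197 where ω = e^(2πi/3) is a primitive cube root of unity, so K = Q(∛197, ω). Now [Q(∛197):Q] = 3 (since 197 is not a perfect cube, x^3 - 197 is irreducible) and [Q(ω):Q] = 2. Both 2 and 3 divide [K:Q], and [K:Q] ≤ 3·2 = 6, so [K:Q] = 6. (Equivalently: Q(∛197) ⊂ R but ω ∉ R, so [K : Q(∛197)] = 2.)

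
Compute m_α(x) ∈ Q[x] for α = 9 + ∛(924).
m_α(x) = x^3 - 27x^2 + 243x - 1653

Set β = α - 9 = ∛(924), so β^3 = 924. Then (α - 9)^3 - 924 = 0, i.e. α is a root of g(x) = (x - 9)^3 - 924 = x^3 - 27x^2 + 243x - 1653. Since g(x) = h(x - 9) where h(x) = x^3 - 924, and h is irreducible over Q (because 924 is not a perfect cube, so h has no rational root, and a monic cubic with no rational root is irreducible), g is also irreducible (irreducibility is preserved under the substitution x → x - 9). Hence m_α(x) = x^3 - 27x^2 + 243x - 1653.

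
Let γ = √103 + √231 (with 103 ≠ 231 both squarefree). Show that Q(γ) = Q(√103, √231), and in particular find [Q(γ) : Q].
[Q(γ) : Q] = 4 (equivalently, Q(γ) = Q(√103, √231))

Obviously Q(γ) ⊆ Q(√103, √231), and [Q(√103, √231):Q] = 4 (since 103, 231 are distinct squarefree integers > 1 with 23793 not a perfect square). To show equality we compute the minimal polynomial of γ. From γ = √103 + √231: γ^2 = 103 + 2√(23793) + 231 = 334 + 2√(23793), so γ^2 - 334 = 2√(23793); squaring, (γ^2 - 334)^2 = 4·23793, i.e. γ^4 - 668γ^2 + 111556 - 95172 = 0, i.e. γ^4 - 668γ^2 + 16384 = 0. So γ is a root of x^4 - 668x^2 + 16384. This polynomial is irreducible over Q: it has no rational root (each ±√103 ± √231 is irrational), and any factorization into two quadratics over Q would force √(23793) ∈ Q (pairing opposite roots) or √103, √231 ∈ Q (other pairings), all impossible. Hence [Q(γ):Q] = 4 = [Q(√103, √231):Q], so Q(γ) = Q(√103, √231).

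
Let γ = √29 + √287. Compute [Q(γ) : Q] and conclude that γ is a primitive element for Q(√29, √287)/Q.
[Q(γ) : Q] = 4 (equivalently, Q(γ) = Q(√29, √287))

Obviously Q(γ) ⊆ Q(√29, √287), and [Q(√29, √287):Q] = 4 (since 29, 287 are distinct squarefree integers > 1 with 8323 not a perfect square). To show equality we compute the minimal polynomial of γ. From γ = √29 + √287: γ^2 = 29 + 2√(8323) + 287 = 316 + 2√(8323), so γ^2 - 316 = 2√(8323); squaring, (γ^2 - 316)^2 = 4·8323, i.e. γ^4 - 632γ^2 + 99856 - 33292 = 0, i.e. γ^4 - 632γ^2 + 66564 = 0. So γ is a root of x^4 - 632x^2 + 66564. This polynomial is irreducible over Q: it has no rational root (each ±√29 ± √287 is irrational), and any factorization into two quadratics over Q would force √(8323) ∈ Q (pairing opposite roots) or √29, √287 ∈ Q (other pairings), all impossible. Hence [Q(γ):Q] = 4 = [Q(√29, √287):Q], so Q(γ) = Q(√29, √287).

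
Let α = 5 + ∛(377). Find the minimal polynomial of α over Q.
m_α(x) = x^3 - 15x^2 + 75x - 502

Set β = α - 5 = ∛(377), so β^3 = 377. Then (α - 5)^3 - 377 = 0, i.e. α is a root of g(x) = (x - 5)^3 - 377 = x^3 - 15x^2 + 75x - 502. Since g(x) = h(x - 5) where h(x) = x^3 - 377, and h is irreducible over Q (because 377 is not a perfect cube, so h has no rational root, and a monic cubic with no rational root is irreducible), g is also irreducible (irreducibility is preserved under the substitution x → x - 5). Hence m_α(x) = x^3 - 15x^2 + 75x - 502.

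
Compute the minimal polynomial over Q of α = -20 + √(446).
m_α(x) = x^2 + 40x - 46

From α + 20 = √(446), squaring gives (α + 20)^2 = 446, i.e. α^2 + 40α + 400 = 446, so α^2 + 40α - 46 = 0. The discriminant of x^2 + 40x - 46 is (40)^2 - 4·(-46) = 1600 + 184 = 1784, and 4·(446) is not a perfect square in Q since 446 is squarefree and ≠ 1. Hence x^2 + 40x - 46 is irreducible over Q and is the minimal polynomial of α.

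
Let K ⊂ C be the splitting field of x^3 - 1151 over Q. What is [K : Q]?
[K : Q] = 6

The roots of x^3 - 1151 are ∛1151, ω∛1151, ω^2∛1151 where ω = e^(2πi/3) is a primitive cube root of unity, so K = Q(∛1151, ω). Now [Q(∛1151):Q] = 3 (since 1151 is not a perfect cube, x^3 - 1151 is irreducible) and [Q(ω):Q] = 2. Both 2 and 3 divide [K:Q], and [K:Q] ≤ 3·2 = 6, so [K:Q] = 6. (Equivalently: Q(∛1151) ⊂ R but ω ∉ R, so [K : Q(∛1151)] = 2.)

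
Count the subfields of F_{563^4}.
F_{563^4} has 3 subfields

The subfields of F_{p^n} are exactly the fields F_{p^d} for d | n (each is the fixed field of the unique index-d subgroup of Gal(F_{p^n}/F_p) ≅ Z/nZ). The divisors of n = 4 are {1, 2, 4}, giving 3 subfields: F_{563^1}, F_{563^2}, F_{563^4}.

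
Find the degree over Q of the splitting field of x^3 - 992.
[K : Q] = 6

The roots of x^3 - 992 are ∛992, ω∛992, ω^2∛992 where ω = e^(2πi/3) is a primitive cube root of unity, so K = Q(∛992, ω). Now [Q(∛992):Q] = 3 (since 992 is not a perfect cube, x^3 - 992 is irreducible) and [Q(ω):Q] = 2. Both 2 and 3 divide [K:Q], and [K:Q] ≤ 3·2 = 6, so [K:Q] = 6. (Equivalently: Q(∛992) ⊂ R but ω ∉ R, so [K : Q(∛992)] = 2.)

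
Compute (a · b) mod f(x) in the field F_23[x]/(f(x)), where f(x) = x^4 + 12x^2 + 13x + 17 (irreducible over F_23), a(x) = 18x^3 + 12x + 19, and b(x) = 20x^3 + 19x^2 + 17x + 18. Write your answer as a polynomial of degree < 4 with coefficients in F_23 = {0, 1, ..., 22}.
a · b ≡ 14x^3 + 5x^2 + 18x + 8 (mod f(x))

Multiply in F_23[x]: a(x)·b(x) = (18x^3 + 12x + 19)·(20x^3 + 19x^2 + 17x + 18) = 15x^6 + 20x^5 + 17x^4 + 12x^3 + 13x^2 + 10x + 20. This has degree ≥ 4, so divide by f(x) over F_23: 15x^6 + 20x^5 + 17x^4 + 12x^3 + 13x^2 + 10x + 20 = (15x^2 + 20x + 21)·(x^4 + 12x^2 + 13x + 17) + (14x^3 + 5x^2 + 18x + 8). Hence a·b ≡ 14x^3 + 5x^2 + 18x + 8 (mod f). (F_23[x]/(f) is a field with 23^4 = 279841 elements since f is irreducible of degree 4.)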